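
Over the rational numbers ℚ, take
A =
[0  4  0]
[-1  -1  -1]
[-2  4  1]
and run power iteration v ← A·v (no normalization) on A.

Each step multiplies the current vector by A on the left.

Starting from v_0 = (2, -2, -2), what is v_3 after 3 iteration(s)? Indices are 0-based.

v_0 = (2, -2, -2).
v_1 = A·v_0 = (-8, 2, -14).
v_2 = A·v_1 = (8, 20, 10).
v_3 = A·v_2 = (80, -38, 74).

v_3 = (80, -38, 74)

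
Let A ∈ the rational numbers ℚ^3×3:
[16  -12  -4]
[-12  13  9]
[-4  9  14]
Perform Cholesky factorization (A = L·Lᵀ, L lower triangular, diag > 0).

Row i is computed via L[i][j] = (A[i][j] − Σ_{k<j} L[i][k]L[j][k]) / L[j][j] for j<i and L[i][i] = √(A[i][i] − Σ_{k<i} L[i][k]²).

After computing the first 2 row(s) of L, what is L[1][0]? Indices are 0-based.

L[1][0] = -3

Step 1: L[0][0] = √(16) = 4.
  L[1][0] = (-12) / L[0][0] = -3.
Step 2: L[1][1] = √(4) = 2.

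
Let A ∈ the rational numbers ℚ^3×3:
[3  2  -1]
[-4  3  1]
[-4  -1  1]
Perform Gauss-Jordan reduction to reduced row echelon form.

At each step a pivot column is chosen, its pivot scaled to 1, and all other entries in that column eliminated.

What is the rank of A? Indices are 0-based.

rank = 3

[1] R0 /= 3  ⇒  (1, 2/3, -1/3)
     R1 -= -4·R0  ⇒  (0, 17/3, -1/3)
     R2 -= -4·R0  ⇒  (0, 5/3, -1/3)
[2] R1 /= 17/3  ⇒  (0, 1, -1/17)
     R0 -= 2/3·R1  ⇒  (1, 0, -5/17)
     R2 -= 5/3·R1  ⇒  (0, 0, -4/17)
[3] R2 /= -4/17  ⇒  (0, 0, 1)
     R0 -= -5/17·R2  ⇒  (1, 0, 0)
     R1 -= -1/17·R2  ⇒  (0, 1, 0)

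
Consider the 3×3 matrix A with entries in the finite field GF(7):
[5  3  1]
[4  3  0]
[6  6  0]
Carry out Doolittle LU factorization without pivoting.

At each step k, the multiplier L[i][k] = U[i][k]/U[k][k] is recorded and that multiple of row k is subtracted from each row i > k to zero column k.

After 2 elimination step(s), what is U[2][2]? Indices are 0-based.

[col 0] pivot 5
  R1 -= 5*R0 → (0, 2, 2)  (L[1][0] := 5)
  R2 -= 4*R0 → (0, 1, 3)  (L[2][0] := 4)
[col 1] pivot 2
  R2 -= 4*R1 → (0, 0, 2)  (L[2][1] := 4)

U[2][2] = 2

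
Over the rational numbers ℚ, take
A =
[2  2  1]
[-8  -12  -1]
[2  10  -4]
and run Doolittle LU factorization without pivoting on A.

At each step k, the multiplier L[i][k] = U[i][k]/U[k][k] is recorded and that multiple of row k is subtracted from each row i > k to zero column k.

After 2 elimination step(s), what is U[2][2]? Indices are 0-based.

Step 1: pivot at (0,0) is 2.
  row1 ← row1 − (-4)·row0  ⇒  L[1][0]=-4, U row1=(0, -4, 3)
  row2 ← row2 − (1)·row0  ⇒  L[2][0]=1, U row2=(0, 8, -5)
Step 2: pivot at (1,1) is -4.
  row2 ← row2 − (-2)·row1  ⇒  L[2][1]=-2, U row2=(0, 0, 1)

U[2][2] = 1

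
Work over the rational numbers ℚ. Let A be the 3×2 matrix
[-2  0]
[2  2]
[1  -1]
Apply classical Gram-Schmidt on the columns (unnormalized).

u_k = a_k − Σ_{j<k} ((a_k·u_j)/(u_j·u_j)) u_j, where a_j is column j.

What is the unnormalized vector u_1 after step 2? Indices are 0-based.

Step 1: u_0 = a_0 = (-2, 2, 1).
Step 2: u_1 = a_1 − (1/3)·u_0 = (2/3, 4/3, -4/3).

u_1 = (2/3, 4/3, -4/3)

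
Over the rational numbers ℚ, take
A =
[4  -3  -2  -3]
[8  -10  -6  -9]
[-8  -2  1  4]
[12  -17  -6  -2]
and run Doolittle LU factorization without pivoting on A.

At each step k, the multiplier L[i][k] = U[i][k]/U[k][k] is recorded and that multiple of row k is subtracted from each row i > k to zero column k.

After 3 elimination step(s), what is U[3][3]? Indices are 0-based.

Step 1: pivot at (0,0) is 4.
  row1 ← row1 − (2)·row0  ⇒  L[1][0]=2, U row1=(0, -4, -2, -3)
  row2 ← row2 − (-2)·row0  ⇒  L[2][0]=-2, U row2=(0, -8, -3, -2)
  row3 ← row3 − (3)·row0  ⇒  L[3][0]=3, U row3=(0, -8, 0, 7)
Step 2: pivot at (1,1) is -4.
  row2 ← row2 − (2)·row1  ⇒  L[2][1]=2, U row2=(0, 0, 1, 4)
  row3 ← row3 − (2)·row1  ⇒  L[3][1]=2, U row3=(0, 0, 4, 13)
Step 3: pivot at (2,2) is 1.
  row3 ← row3 − (4)·row2  ⇒  L[3][2]=4, U row3=(0, 0, 0, -3)

U[3][3] = -3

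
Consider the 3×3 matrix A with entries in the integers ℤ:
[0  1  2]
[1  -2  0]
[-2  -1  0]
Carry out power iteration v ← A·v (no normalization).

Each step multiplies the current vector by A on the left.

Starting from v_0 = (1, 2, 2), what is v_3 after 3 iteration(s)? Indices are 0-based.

v_0 = (1, 2, 2).
v_1 = A·v_0 = (6, -3, -4).
v_2 = A·v_1 = (-11, 12, -9).
v_3 = A·v_2 = (-6, -35, 10).

v_3 = (-6, -35, 10)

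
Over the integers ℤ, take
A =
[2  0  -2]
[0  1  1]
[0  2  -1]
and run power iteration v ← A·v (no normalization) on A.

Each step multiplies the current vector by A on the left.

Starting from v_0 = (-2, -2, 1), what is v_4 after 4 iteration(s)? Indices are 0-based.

v_0 = (-2, -2, 1).
v_1 = A·v_0 = (-6, -1, -5).
v_2 = A·v_1 = (-2, -6, 3).
v_3 = A·v_2 = (-10, -3, -15).
v_4 = A·v_3 = (10, -18, 9).

v_4 = (10, -18, 9)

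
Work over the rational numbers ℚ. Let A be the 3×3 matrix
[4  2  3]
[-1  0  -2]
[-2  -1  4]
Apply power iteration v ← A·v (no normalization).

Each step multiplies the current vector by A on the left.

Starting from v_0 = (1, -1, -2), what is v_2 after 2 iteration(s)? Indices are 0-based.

v_2 = (-37, 22, -31)

v_0 = (1, -1, -2).
v_1 = A·v_0 = (-4, 3, -9).
v_2 = A·v_1 = (-37, 22, -31).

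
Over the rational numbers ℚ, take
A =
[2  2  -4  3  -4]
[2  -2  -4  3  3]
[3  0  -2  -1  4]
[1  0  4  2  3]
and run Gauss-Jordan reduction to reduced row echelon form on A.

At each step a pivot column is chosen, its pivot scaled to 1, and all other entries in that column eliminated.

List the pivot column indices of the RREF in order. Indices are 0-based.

step 1: normalize row 0 (÷2) = (1, 1, -2, 3/2, -2)
  row 1: subtract 2×row0 = (0, -4, 0, 0, 7)
  row 2: subtract 3×row0 = (0, -3, 4, -11/2, 10)
  row 3: subtract 1×row0 = (0, -1, 6, 1/2, 5)
step 2: normalize row 1 (÷-4) = (0, 1, 0, 0, -7/4)
  row 0: subtract 1×row1 = (1, 0, -2, 3/2, -1/4)
  row 2: subtract -3×row1 = (0, 0, 4, -11/2, 19/4)
  row 3: subtract -1×row1 = (0, 0, 6, 1/2, 13/4)
step 3: normalize row 2 (÷4) = (0, 0, 1, -11/8, 19/16)
  row 0: subtract -2×row2 = (1, 0, 0, -5/4, 17/8)
  row 3: subtract 6×row2 = (0, 0, 0, 35/4, -31/8)
step 4: normalize row 3 (÷35/4) = (0, 0, 0, 1, -31/70)
  row 0: subtract -5/4×row3 = (1, 0, 0, 0, 11/7)
  row 2: subtract -11/8×row3 = (0, 0, 1, 0, 81/140)

pivot columns: 0, 1, 2, 3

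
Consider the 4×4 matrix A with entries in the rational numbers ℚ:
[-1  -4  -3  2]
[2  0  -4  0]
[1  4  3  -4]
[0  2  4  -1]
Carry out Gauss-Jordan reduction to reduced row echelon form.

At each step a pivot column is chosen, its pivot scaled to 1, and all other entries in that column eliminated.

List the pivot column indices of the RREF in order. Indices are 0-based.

pivot(0,0)=-1: scale R0 → (1, 4, 3, -2)
  clear (1,0): R1 −= (2)R0 → (0, -8, -10, 4)
  clear (2,0): R2 −= (1)R0 → (0, 0, 0, -2)
pivot(1,1)=-8: scale R1 → (0, 1, 5/4, -1/2)
  clear (0,1): R0 −= (4)R1 → (1, 0, -2, 0)
  clear (3,1): R3 −= (2)R1 → (0, 0, 3/2, 0)
pivot(2,2): swap R2↔R3
pivot(2,2)=3/2: scale R2 → (0, 0, 1, 0)
  clear (0,2): R0 −= (-2)R2 → (1, 0, 0, 0)
  clear (1,2): R1 −= (5/4)R2 → (0, 1, 0, -1/2)
pivot(3,3)=-2: scale R3 → (0, 0, 0, 1)
  clear (1,3): R1 −= (-1/2)R3 → (0, 1, 0, 0)

pivot columns: 0, 1, 2, 3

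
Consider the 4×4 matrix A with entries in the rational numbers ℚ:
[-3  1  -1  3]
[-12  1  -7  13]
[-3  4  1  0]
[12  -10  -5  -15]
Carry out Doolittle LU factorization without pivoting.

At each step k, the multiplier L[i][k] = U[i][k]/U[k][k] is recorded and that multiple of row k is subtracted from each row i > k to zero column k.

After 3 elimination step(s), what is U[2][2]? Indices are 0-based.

k=0: U[0][0]=-3
  eliminate (1,0): mult=4, new row 1: (0, -3, -3, 1); set L[1][0]=4
  eliminate (2,0): mult=1, new row 2: (0, 3, 2, -3); set L[2][0]=1
  eliminate (3,0): mult=-4, new row 3: (0, -6, -9, -3); set L[3][0]=-4
k=1: U[1][1]=-3
  eliminate (2,1): mult=-1, new row 2: (0, 0, -1, -2); set L[2][1]=-1
  eliminate (3,1): mult=2, new row 3: (0, 0, -3, -5); set L[3][1]=2
k=2: U[2][2]=-1
  eliminate (3,2): mult=3, new row 3: (0, 0, 0, 1); set L[3][2]=3

U[2][2] = -1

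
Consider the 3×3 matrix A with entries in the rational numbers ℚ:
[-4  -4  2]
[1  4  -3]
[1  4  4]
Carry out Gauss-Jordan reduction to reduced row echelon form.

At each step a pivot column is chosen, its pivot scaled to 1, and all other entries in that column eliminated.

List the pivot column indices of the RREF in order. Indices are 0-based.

pivot columns: 0, 1, 2

pivot(0,0)=-4: scale R0 → (1, 1, -1/2)
  clear (1,0): R1 −= (1)R0 → (0, 3, -5/2)
  clear (2,0): R2 −= (1)R0 → (0, 3, 9/2)
pivot(1,1)=3: scale R1 → (0, 1, -5/6)
  clear (0,1): R0 −= (1)R1 → (1, 0, 1/3)
  clear (2,1): R2 −= (3)R1 → (0, 0, 7)
pivot(2,2)=7: scale R2 → (0, 0, 1)
  clear (0,2): R0 −= (1/3)R2 → (1, 0, 0)
  clear (1,2): R1 −= (-5/6)R2 → (0, 1, 0)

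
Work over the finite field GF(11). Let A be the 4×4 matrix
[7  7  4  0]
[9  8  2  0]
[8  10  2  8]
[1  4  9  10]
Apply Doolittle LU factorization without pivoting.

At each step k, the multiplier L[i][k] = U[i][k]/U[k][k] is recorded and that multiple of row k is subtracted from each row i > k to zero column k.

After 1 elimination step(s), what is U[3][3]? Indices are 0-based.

Step 1: pivot at (0,0) is 7.
  row1 ← row1 − (6)·row0  ⇒  L[1][0]=6, U row1=(0, 10, 0, 0)
  row2 ← row2 − (9)·row0  ⇒  L[2][0]=9, U row2=(0, 2, 10, 8)
  row3 ← row3 − (8)·row0  ⇒  L[3][0]=8, U row3=(0, 3, 10, 10)

U[3][3] = 10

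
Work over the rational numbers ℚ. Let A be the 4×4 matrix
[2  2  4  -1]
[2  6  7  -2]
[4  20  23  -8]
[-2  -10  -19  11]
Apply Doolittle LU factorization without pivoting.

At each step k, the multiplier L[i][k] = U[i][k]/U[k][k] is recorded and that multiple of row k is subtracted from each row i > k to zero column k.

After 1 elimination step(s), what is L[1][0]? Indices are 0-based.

L[1][0] = 1

[col 0] pivot 2
  R1 -= 1*R0 → (0, 4, 3, -1)  (L[1][0] := 1)
  R2 -= 2*R0 → (0, 16, 15, -6)  (L[2][0] := 2)
  R3 -= -1*R0 → (0, -8, -15, 10)  (L[3][0] := -1)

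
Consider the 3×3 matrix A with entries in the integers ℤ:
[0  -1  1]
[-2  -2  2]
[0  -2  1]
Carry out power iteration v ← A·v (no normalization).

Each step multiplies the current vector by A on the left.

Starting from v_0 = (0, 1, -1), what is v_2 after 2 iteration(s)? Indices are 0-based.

v_0 = (0, 1, -1).
v_1 = A·v_0 = (-2, -4, -3).
v_2 = A·v_1 = (1, 6, 5).

v_2 = (1, 6, 5)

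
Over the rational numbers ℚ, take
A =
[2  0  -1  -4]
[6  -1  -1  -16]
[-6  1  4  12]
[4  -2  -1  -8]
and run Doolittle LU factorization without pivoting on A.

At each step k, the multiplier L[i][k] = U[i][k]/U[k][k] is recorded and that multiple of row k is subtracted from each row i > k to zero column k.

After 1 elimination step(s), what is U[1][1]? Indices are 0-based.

U[1][1] = -1

k=0: U[0][0]=2
  eliminate (1,0): mult=3, new row 1: (0, -1, 2, -4); set L[1][0]=3
  eliminate (2,0): mult=-3, new row 2: (0, 1, 1, 0); set L[2][0]=-3
  eliminate (3,0): mult=2, new row 3: (0, -2, 1, 0); set L[3][0]=2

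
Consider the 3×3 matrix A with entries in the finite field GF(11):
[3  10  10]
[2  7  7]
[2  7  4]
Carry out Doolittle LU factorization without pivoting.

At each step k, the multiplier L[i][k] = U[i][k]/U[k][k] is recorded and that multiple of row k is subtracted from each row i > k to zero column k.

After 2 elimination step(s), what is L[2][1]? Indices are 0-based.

L[2][1] = 1

k=0: U[0][0]=3
  eliminate (1,0): mult=8, new row 1: (0, 4, 4); set L[1][0]=8
  eliminate (2,0): mult=8, new row 2: (0, 4, 1); set L[2][0]=8
k=1: U[1][1]=4
  eliminate (2,1): mult=1, new row 2: (0, 0, 8); set L[2][1]=1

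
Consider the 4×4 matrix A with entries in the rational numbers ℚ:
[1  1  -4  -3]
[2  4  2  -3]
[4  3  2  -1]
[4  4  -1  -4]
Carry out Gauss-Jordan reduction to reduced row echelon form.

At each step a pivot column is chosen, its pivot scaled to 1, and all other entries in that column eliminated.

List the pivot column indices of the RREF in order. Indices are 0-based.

pivot columns: 0, 1, 2, 3

pivot(0,0)=1: scale R0 → (1, 1, -4, -3)
  clear (1,0): R1 −= (2)R0 → (0, 2, 10, 3)
  clear (2,0): R2 −= (4)R0 → (0, -1, 18, 11)
  clear (3,0): R3 −= (4)R0 → (0, 0, 15, 8)
pivot(1,1)=2: scale R1 → (0, 1, 5, 3/2)
  clear (0,1): R0 −= (1)R1 → (1, 0, -9, -9/2)
  clear (2,1): R2 −= (-1)R1 → (0, 0, 23, 25/2)
pivot(2,2)=23: scale R2 → (0, 0, 1, 25/46)
  clear (0,2): R0 −= (-9)R2 → (1, 0, 0, 9/23)
  clear (1,2): R1 −= (5)R2 → (0, 1, 0, -28/23)
  clear (3,2): R3 −= (15)R2 → (0, 0, 0, -7/46)
pivot(3,3)=-7/46: scale R3 → (0, 0, 0, 1)
  clear (0,3): R0 −= (9/23)R3 → (1, 0, 0, 0)
  clear (1,3): R1 −= (-28/23)R3 → (0, 1, 0, 0)
  clear (2,3): R2 −= (25/46)R3 → (0, 0, 1, 0)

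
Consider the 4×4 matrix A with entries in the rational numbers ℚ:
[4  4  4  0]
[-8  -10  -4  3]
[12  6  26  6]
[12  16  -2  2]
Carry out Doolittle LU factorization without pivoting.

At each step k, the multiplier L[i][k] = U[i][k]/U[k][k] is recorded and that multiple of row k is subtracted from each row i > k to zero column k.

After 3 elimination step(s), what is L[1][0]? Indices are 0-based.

L[1][0] = -2

k=0: U[0][0]=4
  eliminate (1,0): mult=-2, new row 1: (0, -2, 4, 3); set L[1][0]=-2
  eliminate (2,0): mult=3, new row 2: (0, -6, 14, 6); set L[2][0]=3
  eliminate (3,0): mult=3, new row 3: (0, 4, -14, 2); set L[3][0]=3
k=1: U[1][1]=-2
  eliminate (2,1): mult=3, new row 2: (0, 0, 2, -3); set L[2][1]=3
  eliminate (3,1): mult=-2, new row 3: (0, 0, -6, 8); set L[3][1]=-2
k=2: U[2][2]=2
  eliminate (3,2): mult=-3, new row 3: (0, 0, 0, -1); set L[3][2]=-3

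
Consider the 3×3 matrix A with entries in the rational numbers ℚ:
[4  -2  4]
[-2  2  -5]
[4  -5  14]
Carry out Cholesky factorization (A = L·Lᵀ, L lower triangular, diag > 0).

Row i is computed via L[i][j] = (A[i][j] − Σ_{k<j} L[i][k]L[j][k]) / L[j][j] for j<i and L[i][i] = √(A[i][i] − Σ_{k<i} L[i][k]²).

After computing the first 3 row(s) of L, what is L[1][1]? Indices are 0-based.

L[1][1] = 1

Step 1: L[0][0] = √(4) = 2.
  L[1][0] = (-2) / L[0][0] = -1.
Step 2: L[1][1] = √(1) = 1.
  L[2][0] = (4) / L[0][0] = 2.
  L[2][1] = (-3) / L[1][1] = -3.
Step 3: L[2][2] = √(1) = 1.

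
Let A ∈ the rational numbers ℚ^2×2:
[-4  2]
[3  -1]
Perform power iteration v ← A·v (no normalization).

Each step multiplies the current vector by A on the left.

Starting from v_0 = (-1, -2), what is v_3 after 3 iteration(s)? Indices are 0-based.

v_0 = (-1, -2).
v_1 = A·v_0 = (0, -1).
v_2 = A·v_1 = (-2, 1).
v_3 = A·v_2 = (10, -7).

v_3 = (10, -7)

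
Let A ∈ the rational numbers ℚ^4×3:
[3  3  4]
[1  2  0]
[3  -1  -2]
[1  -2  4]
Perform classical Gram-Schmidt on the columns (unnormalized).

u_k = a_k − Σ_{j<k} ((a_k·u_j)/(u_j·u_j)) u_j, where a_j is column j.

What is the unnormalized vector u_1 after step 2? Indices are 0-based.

Step 1: u_0 = a_0 = (3, 1, 3, 1).
Step 2: u_1 = a_1 − (3/10)·u_0 = (21/10, 17/10, -19/10, -23/10).

u_1 = (21/10, 17/10, -19/10, -23/10)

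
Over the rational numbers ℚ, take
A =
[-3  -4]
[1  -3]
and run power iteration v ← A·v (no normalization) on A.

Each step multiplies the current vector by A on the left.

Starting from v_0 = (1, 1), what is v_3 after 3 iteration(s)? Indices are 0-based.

v_0 = (1, 1).
v_1 = A·v_0 = (-7, -2).
v_2 = A·v_1 = (29, -1).
v_3 = A·v_2 = (-83, 32).

v_3 = (-83, 32)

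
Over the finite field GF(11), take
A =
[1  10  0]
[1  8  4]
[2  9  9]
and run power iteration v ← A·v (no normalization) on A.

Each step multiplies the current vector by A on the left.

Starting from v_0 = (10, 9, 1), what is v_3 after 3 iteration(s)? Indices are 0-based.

v_3 = (7, 6, 2)

v_0 = (10, 9, 1).
v_1 = A·v_0 = (1, 9, 0).
v_2 = A·v_1 = (3, 7, 6).
v_3 = A·v_2 = (7, 6, 2).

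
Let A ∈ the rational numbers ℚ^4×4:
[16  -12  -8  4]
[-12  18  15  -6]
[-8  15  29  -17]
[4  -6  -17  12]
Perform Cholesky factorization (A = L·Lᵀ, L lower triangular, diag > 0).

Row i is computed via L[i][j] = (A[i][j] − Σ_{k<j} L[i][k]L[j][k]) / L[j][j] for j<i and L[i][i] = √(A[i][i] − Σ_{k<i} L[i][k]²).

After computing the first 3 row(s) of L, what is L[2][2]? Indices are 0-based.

L[2][2] = 4

Step 1: L[0][0] = √(16) = 4.
  L[1][0] = (-12) / L[0][0] = -3.
Step 2: L[1][1] = √(9) = 3.
  L[2][0] = (-8) / L[0][0] = -2.
  L[2][1] = (9) / L[1][1] = 3.
Step 3: L[2][2] = √(16) = 4.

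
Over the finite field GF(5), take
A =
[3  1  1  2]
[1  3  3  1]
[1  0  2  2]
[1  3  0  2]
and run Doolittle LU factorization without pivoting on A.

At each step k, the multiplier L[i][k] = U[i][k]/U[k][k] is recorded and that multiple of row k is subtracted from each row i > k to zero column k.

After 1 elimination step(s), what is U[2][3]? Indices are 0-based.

k=0: U[0][0]=3
  eliminate (1,0): mult=2, new row 1: (0, 1, 1, 2); set L[1][0]=2
  eliminate (2,0): mult=2, new row 2: (0, 3, 0, 3); set L[2][0]=2
  eliminate (3,0): mult=2, new row 3: (0, 1, 3, 3); set L[3][0]=2

U[2][3] = 3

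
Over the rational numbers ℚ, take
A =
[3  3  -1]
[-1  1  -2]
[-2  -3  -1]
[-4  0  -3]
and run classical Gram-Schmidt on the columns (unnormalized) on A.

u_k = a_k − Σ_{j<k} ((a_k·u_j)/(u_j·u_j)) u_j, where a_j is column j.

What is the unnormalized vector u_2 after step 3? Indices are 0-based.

Step 1: u_0 = a_0 = (3, -1, -2, -4).
Step 2: u_1 = a_1 − (7/15)·u_0 = (8/5, 22/15, -31/15, 28/15).
Step 3: u_2 = a_2 − (13/30)·u_0 − (-11/17)·u_1 = (-43/34, -21/34, -25/17, -1/17).

u_2 = (-43/34, -21/34, -25/17, -1/17)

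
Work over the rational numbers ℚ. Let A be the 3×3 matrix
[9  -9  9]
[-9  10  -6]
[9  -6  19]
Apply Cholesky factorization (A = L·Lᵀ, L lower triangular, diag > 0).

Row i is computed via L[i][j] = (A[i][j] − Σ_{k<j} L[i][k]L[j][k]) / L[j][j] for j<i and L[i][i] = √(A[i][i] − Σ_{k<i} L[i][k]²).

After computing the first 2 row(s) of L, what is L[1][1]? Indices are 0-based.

Step 1: L[0][0] = √(9) = 3.
  L[1][0] = (-9) / L[0][0] = -3.
Step 2: L[1][1] = √(1) = 1.

L[1][1] = 1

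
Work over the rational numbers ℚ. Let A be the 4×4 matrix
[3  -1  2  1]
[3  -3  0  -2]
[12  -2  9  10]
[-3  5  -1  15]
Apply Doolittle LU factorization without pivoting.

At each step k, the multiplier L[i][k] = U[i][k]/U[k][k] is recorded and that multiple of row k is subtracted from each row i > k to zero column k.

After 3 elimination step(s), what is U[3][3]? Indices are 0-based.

Step 1: pivot at (0,0) is 3.
  row1 ← row1 − (1)·row0  ⇒  L[1][0]=1, U row1=(0, -2, -2, -3)
  row2 ← row2 − (4)·row0  ⇒  L[2][0]=4, U row2=(0, 2, 1, 6)
  row3 ← row3 − (-1)·row0  ⇒  L[3][0]=-1, U row3=(0, 4, 1, 16)
Step 2: pivot at (1,1) is -2.
  row2 ← row2 − (-1)·row1  ⇒  L[2][1]=-1, U row2=(0, 0, -1, 3)
  row3 ← row3 − (-2)·row1  ⇒  L[3][1]=-2, U row3=(0, 0, -3, 10)
Step 3: pivot at (2,2) is -1.
  row3 ← row3 − (3)·row2  ⇒  L[3][2]=3, U row3=(0, 0, 0, 1)

U[3][3] = 1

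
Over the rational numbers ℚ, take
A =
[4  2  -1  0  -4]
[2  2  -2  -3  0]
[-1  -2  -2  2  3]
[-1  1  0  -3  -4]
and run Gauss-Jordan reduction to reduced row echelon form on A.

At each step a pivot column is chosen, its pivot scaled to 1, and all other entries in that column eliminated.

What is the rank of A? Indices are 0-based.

pivot(0,0)=4: scale R0 → (1, 1/2, -1/4, 0, -1)
  clear (1,0): R1 −= (2)R0 → (0, 1, -3/2, -3, 2)
  clear (2,0): R2 −= (-1)R0 → (0, -3/2, -9/4, 2, 2)
  clear (3,0): R3 −= (-1)R0 → (0, 3/2, -1/4, -3, -5)
pivot(1,1)=1: scale R1 → (0, 1, -3/2, -3, 2)
  clear (0,1): R0 −= (1/2)R1 → (1, 0, 1/2, 3/2, -2)
  clear (2,1): R2 −= (-3/2)R1 → (0, 0, -9/2, -5/2, 5)
  clear (3,1): R3 −= (3/2)R1 → (0, 0, 2, 3/2, -8)
pivot(2,2)=-9/2: scale R2 → (0, 0, 1, 5/9, -10/9)
  clear (0,2): R0 −= (1/2)R2 → (1, 0, 0, 11/9, -13/9)
  clear (1,2): R1 −= (-3/2)R2 → (0, 1, 0, -13/6, 1/3)
  clear (3,2): R3 −= (2)R2 → (0, 0, 0, 7/18, -52/9)
pivot(3,3)=7/18: scale R3 → (0, 0, 0, 1, -104/7)
  clear (0,3): R0 −= (11/9)R3 → (1, 0, 0, 0, 117/7)
  clear (1,3): R1 −= (-13/6)R3 → (0, 1, 0, 0, -223/7)
  clear (2,3): R2 −= (5/9)R3 → (0, 0, 1, 0, 50/7)

rank = 4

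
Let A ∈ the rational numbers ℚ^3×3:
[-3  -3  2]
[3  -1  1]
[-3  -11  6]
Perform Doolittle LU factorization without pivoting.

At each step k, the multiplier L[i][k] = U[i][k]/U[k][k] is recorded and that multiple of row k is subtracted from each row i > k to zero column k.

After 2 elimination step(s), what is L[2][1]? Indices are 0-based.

[col 0] pivot -3
  R1 -= -1*R0 → (0, -4, 3)  (L[1][0] := -1)
  R2 -= 1*R0 → (0, -8, 4)  (L[2][0] := 1)
[col 1] pivot -4
  R2 -= 2*R1 → (0, 0, -2)  (L[2][1] := 2)

L[2][1] = 2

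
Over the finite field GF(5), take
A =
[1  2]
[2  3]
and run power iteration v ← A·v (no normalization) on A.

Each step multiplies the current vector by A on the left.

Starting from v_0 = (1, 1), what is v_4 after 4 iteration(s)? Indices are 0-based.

v_0 = (1, 1).
v_1 = A·v_0 = (3, 0).
v_2 = A·v_1 = (3, 1).
v_3 = A·v_2 = (0, 4).
v_4 = A·v_3 = (3, 2).

v_4 = (3, 2)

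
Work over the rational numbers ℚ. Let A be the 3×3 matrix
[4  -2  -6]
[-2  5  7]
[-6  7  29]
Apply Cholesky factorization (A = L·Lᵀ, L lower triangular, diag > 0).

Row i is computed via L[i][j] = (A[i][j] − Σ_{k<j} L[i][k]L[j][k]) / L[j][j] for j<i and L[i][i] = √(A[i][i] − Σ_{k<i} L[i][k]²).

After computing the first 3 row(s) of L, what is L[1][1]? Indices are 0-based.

Step 1: L[0][0] = √(4) = 2.
  L[1][0] = (-2) / L[0][0] = -1.
Step 2: L[1][1] = √(4) = 2.
  L[2][0] = (-6) / L[0][0] = -3.
  L[2][1] = (4) / L[1][1] = 2.
Step 3: L[2][2] = √(16) = 4.

L[1][1] = 2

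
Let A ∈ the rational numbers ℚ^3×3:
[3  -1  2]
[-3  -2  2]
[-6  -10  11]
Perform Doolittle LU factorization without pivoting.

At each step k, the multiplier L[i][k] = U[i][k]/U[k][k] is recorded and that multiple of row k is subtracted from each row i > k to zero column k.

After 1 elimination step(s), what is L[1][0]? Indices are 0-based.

L[1][0] = -1

[col 0] pivot 3
  R1 -= -1*R0 → (0, -3, 4)  (L[1][0] := -1)
  R2 -= -2*R0 → (0, -12, 15)  (L[2][0] := -2)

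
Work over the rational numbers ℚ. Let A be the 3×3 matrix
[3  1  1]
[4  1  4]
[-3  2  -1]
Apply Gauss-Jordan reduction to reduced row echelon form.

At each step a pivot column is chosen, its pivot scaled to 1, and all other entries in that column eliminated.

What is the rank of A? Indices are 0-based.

step 1: normalize row 0 (÷3) = (1, 1/3, 1/3)
  row 1: subtract 4×row0 = (0, -1/3, 8/3)
  row 2: subtract -3×row0 = (0, 3, 0)
step 2: normalize row 1 (÷-1/3) = (0, 1, -8)
  row 0: subtract 1/3×row1 = (1, 0, 3)
  row 2: subtract 3×row1 = (0, 0, 24)
step 3: normalize row 2 (÷24) = (0, 0, 1)
  row 0: subtract 3×row2 = (1, 0, 0)
  row 1: subtract -8×row2 = (0, 1, 0)

rank = 3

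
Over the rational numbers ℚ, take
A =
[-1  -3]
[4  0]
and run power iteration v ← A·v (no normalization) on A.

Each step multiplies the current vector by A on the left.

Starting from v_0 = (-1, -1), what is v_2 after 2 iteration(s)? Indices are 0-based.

v_0 = (-1, -1).
v_1 = A·v_0 = (4, -4).
v_2 = A·v_1 = (8, 16).

v_2 = (8, 16)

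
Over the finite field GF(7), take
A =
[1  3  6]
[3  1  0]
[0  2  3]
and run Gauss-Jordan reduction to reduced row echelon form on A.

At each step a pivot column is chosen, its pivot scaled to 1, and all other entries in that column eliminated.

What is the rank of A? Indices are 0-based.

rank = 3

step 1: normalize row 0 (÷1) = (1, 3, 6)
  row 1: subtract 3×row0 = (0, 6, 3)
step 2: normalize row 1 (÷6) = (0, 1, 4)
  row 0: subtract 3×row1 = (1, 0, 1)
  row 2: subtract 2×row1 = (0, 0, 2)
step 3: normalize row 2 (÷2) = (0, 0, 1)
  row 0: subtract 1×row2 = (1, 0, 0)
  row 1: subtract 4×row2 = (0, 1, 0)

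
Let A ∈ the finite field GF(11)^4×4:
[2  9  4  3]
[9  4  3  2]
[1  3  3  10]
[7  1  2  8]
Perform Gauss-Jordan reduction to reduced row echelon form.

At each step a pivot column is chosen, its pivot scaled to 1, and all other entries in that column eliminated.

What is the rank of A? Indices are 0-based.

rank = 4

step 1: normalize row 0 (÷2) = (1, 10, 2, 7)
  row 1: subtract 9×row0 = (0, 2, 7, 5)
  row 2: subtract 1×row0 = (0, 4, 1, 3)
  row 3: subtract 7×row0 = (0, 8, 10, 3)
step 2: normalize row 1 (÷2) = (0, 1, 9, 8)
  row 0: subtract 10×row1 = (1, 0, 0, 4)
  row 2: subtract 4×row1 = (0, 0, 9, 4)
  row 3: subtract 8×row1 = (0, 0, 4, 5)
step 3: normalize row 2 (÷9) = (0, 0, 1, 9)
  row 1: subtract 9×row2 = (0, 1, 0, 4)
  row 3: subtract 4×row2 = (0, 0, 0, 2)
step 4: normalize row 3 (÷2) = (0, 0, 0, 1)
  row 0: subtract 4×row3 = (1, 0, 0, 0)
  row 1: subtract 4×row3 = (0, 1, 0, 0)
  row 2: subtract 9×row3 = (0, 0, 1, 0)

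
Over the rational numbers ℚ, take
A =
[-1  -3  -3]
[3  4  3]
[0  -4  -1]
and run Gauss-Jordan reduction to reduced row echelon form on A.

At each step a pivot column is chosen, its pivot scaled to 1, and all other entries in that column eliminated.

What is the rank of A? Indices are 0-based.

[1] R0 /= -1  ⇒  (1, 3, 3)
     R1 -= 3·R0  ⇒  (0, -5, -6)
[2] R1 /= -5  ⇒  (0, 1, 6/5)
     R0 -= 3·R1  ⇒  (1, 0, -3/5)
     R2 -= -4·R1  ⇒  (0, 0, 19/5)
[3] R2 /= 19/5  ⇒  (0, 0, 1)
     R0 -= -3/5·R2  ⇒  (1, 0, 0)
     R1 -= 6/5·R2  ⇒  (0, 1, 0)

rank = 3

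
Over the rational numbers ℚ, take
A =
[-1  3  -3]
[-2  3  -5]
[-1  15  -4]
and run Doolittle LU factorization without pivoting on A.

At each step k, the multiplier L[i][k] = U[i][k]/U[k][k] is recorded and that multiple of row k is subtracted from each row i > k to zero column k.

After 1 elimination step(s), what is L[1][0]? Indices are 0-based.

Step 1: pivot at (0,0) is -1.
  row1 ← row1 − (2)·row0  ⇒  L[1][0]=2, U row1=(0, -3, 1)
  row2 ← row2 − (1)·row0  ⇒  L[2][0]=1, U row2=(0, 12, -1)

L[1][0] = 2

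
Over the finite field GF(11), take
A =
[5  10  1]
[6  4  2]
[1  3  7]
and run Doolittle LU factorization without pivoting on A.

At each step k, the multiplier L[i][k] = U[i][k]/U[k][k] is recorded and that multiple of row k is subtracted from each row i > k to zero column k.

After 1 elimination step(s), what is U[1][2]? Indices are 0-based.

Step 1: pivot at (0,0) is 5.
  row1 ← row1 − (10)·row0  ⇒  L[1][0]=10, U row1=(0, 3, 3)
  row2 ← row2 − (9)·row0  ⇒  L[2][0]=9, U row2=(0, 1, 9)

U[1][2] = 3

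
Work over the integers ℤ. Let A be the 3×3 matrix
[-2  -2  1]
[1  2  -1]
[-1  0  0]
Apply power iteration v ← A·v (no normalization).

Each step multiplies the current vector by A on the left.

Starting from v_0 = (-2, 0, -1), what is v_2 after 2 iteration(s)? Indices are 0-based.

v_2 = (-2, -1, -3)

v_0 = (-2, 0, -1).
v_1 = A·v_0 = (3, -1, 2).
v_2 = A·v_1 = (-2, -1, -3).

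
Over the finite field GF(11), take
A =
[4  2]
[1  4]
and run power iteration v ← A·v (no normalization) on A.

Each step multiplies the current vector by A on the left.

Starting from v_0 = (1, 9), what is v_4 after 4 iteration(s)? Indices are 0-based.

v_0 = (1, 9).
v_1 = A·v_0 = (0, 4).
v_2 = A·v_1 = (8, 5).
v_3 = A·v_2 = (9, 6).
v_4 = A·v_3 = (4, 0).

v_4 = (4, 0)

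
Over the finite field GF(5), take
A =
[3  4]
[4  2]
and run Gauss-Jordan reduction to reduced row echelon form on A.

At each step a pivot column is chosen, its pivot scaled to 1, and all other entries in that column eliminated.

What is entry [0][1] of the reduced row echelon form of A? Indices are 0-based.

step 1: normalize row 0 (÷3) = (1, 3)
  row 1: subtract 4×row0 = (0, 0)
skip col 1 (zero from row 1)

M[0][1] = 3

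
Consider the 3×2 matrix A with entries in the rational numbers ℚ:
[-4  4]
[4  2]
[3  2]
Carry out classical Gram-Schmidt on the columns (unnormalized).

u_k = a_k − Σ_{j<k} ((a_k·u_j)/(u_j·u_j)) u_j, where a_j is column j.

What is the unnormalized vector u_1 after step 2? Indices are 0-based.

Step 1: u_0 = a_0 = (-4, 4, 3).
Step 2: u_1 = a_1 − (-2/41)·u_0 = (156/41, 90/41, 88/41).

u_1 = (156/41, 90/41, 88/41)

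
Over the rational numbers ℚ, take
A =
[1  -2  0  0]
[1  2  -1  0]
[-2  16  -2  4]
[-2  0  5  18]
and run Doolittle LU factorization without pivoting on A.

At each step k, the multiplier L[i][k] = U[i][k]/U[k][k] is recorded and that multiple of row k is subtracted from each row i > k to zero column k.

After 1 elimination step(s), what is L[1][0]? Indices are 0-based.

k=0: U[0][0]=1
  eliminate (1,0): mult=1, new row 1: (0, 4, -1, 0); set L[1][0]=1
  eliminate (2,0): mult=-2, new row 2: (0, 12, -2, 4); set L[2][0]=-2
  eliminate (3,0): mult=-2, new row 3: (0, -4, 5, 18); set L[3][0]=-2

L[1][0] = 1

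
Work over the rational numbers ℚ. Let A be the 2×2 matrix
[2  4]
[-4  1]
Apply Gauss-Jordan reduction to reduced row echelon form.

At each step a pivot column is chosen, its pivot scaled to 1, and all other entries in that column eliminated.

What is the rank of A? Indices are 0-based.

step 1: normalize row 0 (÷2) = (1, 2)
  row 1: subtract -4×row0 = (0, 9)
step 2: normalize row 1 (÷9) = (0, 1)
  row 0: subtract 2×row1 = (1, 0)

rank = 2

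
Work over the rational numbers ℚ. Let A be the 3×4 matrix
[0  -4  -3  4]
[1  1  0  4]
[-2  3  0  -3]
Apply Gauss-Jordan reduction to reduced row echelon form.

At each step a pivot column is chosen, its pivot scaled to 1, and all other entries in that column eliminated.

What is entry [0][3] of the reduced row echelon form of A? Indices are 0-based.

M[0][3] = 3

step 1: exchange rows 0,1
step 1: normalize row 0 (÷1) = (1, 1, 0, 4)
  row 2: subtract -2×row0 = (0, 5, 0, 5)
step 2: normalize row 1 (÷-4) = (0, 1, 3/4, -1)
  row 0: subtract 1×row1 = (1, 0, -3/4, 5)
  row 2: subtract 5×row1 = (0, 0, -15/4, 10)
step 3: normalize row 2 (÷-15/4) = (0, 0, 1, -8/3)
  row 0: subtract -3/4×row2 = (1, 0, 0, 3)
  row 1: subtract 3/4×row2 = (0, 1, 0, 1)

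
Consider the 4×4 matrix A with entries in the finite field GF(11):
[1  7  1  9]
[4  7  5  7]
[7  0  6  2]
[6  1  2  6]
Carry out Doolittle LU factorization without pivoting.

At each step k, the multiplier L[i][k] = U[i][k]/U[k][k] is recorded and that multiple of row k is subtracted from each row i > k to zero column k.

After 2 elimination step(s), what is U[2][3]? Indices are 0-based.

[col 0] pivot 1
  R1 -= 4*R0 → (0, 1, 1, 4)  (L[1][0] := 4)
  R2 -= 7*R0 → (0, 6, 10, 5)  (L[2][0] := 7)
  R3 -= 6*R0 → (0, 3, 7, 7)  (L[3][0] := 6)
[col 1] pivot 1
  R2 -= 6*R1 → (0, 0, 4, 3)  (L[2][1] := 6)
  R3 -= 3*R1 → (0, 0, 4, 6)  (L[3][1] := 3)

U[2][3] = 3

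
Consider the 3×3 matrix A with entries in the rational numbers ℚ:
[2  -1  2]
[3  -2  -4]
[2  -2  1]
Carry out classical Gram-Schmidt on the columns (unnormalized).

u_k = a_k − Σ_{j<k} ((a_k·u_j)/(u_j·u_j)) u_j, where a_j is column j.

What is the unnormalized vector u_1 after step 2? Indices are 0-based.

u_1 = (7/17, 2/17, -10/17)

Step 1: u_0 = a_0 = (2, 3, 2).
Step 2: u_1 = a_1 − (-12/17)·u_0 = (7/17, 2/17, -10/17).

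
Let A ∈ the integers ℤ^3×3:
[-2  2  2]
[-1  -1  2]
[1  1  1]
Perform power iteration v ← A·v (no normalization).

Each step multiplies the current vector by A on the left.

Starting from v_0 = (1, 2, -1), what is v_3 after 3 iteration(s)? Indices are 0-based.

v_0 = (1, 2, -1).
v_1 = A·v_0 = (0, -5, 2).
v_2 = A·v_1 = (-6, 9, -3).
v_3 = A·v_2 = (24, -9, 0).

v_3 = (24, -9, 0)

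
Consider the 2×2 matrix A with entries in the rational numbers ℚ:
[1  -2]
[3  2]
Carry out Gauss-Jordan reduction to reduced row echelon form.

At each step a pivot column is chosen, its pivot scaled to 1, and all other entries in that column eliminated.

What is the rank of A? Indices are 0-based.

rank = 2

[1] R0 /= 1  ⇒  (1, -2)
     R1 -= 3·R0  ⇒  (0, 8)
[2] R1 /= 8  ⇒  (0, 1)
     R0 -= -2·R1  ⇒  (1, 0)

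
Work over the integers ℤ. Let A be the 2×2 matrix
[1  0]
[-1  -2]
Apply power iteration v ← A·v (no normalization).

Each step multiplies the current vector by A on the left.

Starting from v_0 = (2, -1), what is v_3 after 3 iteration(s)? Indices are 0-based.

v_3 = (2, 2)

v_0 = (2, -1).
v_1 = A·v_0 = (2, 0).
v_2 = A·v_1 = (2, -2).
v_3 = A·v_2 = (2, 2).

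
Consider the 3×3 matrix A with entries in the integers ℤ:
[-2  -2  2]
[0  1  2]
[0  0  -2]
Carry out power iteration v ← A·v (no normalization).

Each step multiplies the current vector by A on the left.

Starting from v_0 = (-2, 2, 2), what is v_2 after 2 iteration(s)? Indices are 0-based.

v_2 = (-28, -2, 8)

v_0 = (-2, 2, 2).
v_1 = A·v_0 = (4, 6, -4).
v_2 = A·v_1 = (-28, -2, 8).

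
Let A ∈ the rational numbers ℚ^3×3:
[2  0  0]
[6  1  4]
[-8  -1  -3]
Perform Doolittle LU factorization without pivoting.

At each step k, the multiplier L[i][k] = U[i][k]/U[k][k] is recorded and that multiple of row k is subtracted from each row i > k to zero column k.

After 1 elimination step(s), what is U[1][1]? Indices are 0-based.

U[1][1] = 1

k=0: U[0][0]=2
  eliminate (1,0): mult=3, new row 1: (0, 1, 4); set L[1][0]=3
  eliminate (2,0): mult=-4, new row 2: (0, -1, -3); set L[2][0]=-4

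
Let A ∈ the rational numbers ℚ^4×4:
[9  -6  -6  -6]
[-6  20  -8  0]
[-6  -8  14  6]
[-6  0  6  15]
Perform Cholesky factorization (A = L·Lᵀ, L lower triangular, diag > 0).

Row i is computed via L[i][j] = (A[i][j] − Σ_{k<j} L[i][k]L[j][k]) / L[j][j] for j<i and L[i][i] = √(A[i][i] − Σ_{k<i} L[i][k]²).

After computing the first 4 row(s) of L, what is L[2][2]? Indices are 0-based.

Step 1: L[0][0] = √(9) = 3.
  L[1][0] = (-6) / L[0][0] = -2.
Step 2: L[1][1] = √(16) = 4.
  L[2][0] = (-6) / L[0][0] = -2.
  L[2][1] = (-12) / L[1][1] = -3.
Step 3: L[2][2] = √(1) = 1.
  L[3][0] = (-6) / L[0][0] = -2.
  L[3][1] = (-4) / L[1][1] = -1.
  L[3][2] = (-1) / L[2][2] = -1.
Step 4: L[3][3] = √(9) = 3.

L[2][2] = 1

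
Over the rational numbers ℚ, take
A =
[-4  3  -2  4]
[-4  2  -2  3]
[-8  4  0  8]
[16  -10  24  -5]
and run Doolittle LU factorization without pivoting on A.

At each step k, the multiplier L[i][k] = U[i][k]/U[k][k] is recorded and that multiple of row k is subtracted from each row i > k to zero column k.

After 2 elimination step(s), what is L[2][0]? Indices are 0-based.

[col 0] pivot -4
  R1 -= 1*R0 → (0, -1, 0, -1)  (L[1][0] := 1)
  R2 -= 2*R0 → (0, -2, 4, 0)  (L[2][0] := 2)
  R3 -= -4*R0 → (0, 2, 16, 11)  (L[3][0] := -4)
[col 1] pivot -1
  R2 -= 2*R1 → (0, 0, 4, 2)  (L[2][1] := 2)
  R3 -= -2*R1 → (0, 0, 16, 9)  (L[3][1] := -2)

L[2][0] = 2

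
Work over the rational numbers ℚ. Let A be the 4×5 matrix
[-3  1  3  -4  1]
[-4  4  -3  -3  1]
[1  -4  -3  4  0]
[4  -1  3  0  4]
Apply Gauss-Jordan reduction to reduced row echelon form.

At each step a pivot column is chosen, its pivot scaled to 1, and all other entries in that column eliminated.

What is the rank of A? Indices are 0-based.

pivot(0,0)=-3: scale R0 → (1, -1/3, -1, 4/3, -1/3)
  clear (1,0): R1 −= (-4)R0 → (0, 8/3, -7, 7/3, -1/3)
  clear (2,0): R2 −= (1)R0 → (0, -11/3, -2, 8/3, 1/3)
  clear (3,0): R3 −= (4)R0 → (0, 1/3, 7, -16/3, 16/3)
pivot(1,1)=8/3: scale R1 → (0, 1, -21/8, 7/8, -1/8)
  clear (0,1): R0 −= (-1/3)R1 → (1, 0, -15/8, 13/8, -3/8)
  clear (2,1): R2 −= (-11/3)R1 → (0, 0, -93/8, 47/8, -1/8)
  clear (3,1): R3 −= (1/3)R1 → (0, 0, 63/8, -45/8, 43/8)
pivot(2,2)=-93/8: scale R2 → (0, 0, 1, -47/93, 1/93)
  clear (0,2): R0 −= (-15/8)R2 → (1, 0, 0, 21/31, -11/31)
  clear (1,2): R1 −= (-21/8)R2 → (0, 1, 0, -14/31, -3/31)
  clear (3,2): R3 −= (63/8)R2 → (0, 0, 0, -51/31, 164/31)
pivot(3,3)=-51/31: scale R3 → (0, 0, 0, 1, -164/51)
  clear (0,3): R0 −= (21/31)R3 → (1, 0, 0, 0, 31/17)
  clear (1,3): R1 −= (-14/31)R3 → (0, 1, 0, 0, -79/51)
  clear (2,3): R2 −= (-47/93)R3 → (0, 0, 1, 0, -247/153)

rank = 4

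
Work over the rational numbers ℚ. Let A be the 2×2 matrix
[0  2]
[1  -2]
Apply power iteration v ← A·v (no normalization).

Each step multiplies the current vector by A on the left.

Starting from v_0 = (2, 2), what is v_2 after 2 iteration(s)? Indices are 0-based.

v_2 = (-4, 8)

v_0 = (2, 2).
v_1 = A·v_0 = (4, -2).
v_2 = A·v_1 = (-4, 8).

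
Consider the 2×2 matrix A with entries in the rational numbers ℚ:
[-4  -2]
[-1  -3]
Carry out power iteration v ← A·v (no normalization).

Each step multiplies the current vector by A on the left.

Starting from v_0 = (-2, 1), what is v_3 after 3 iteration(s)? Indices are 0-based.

v_0 = (-2, 1).
v_1 = A·v_0 = (6, -1).
v_2 = A·v_1 = (-22, -3).
v_3 = A·v_2 = (94, 31).

v_3 = (94, 31)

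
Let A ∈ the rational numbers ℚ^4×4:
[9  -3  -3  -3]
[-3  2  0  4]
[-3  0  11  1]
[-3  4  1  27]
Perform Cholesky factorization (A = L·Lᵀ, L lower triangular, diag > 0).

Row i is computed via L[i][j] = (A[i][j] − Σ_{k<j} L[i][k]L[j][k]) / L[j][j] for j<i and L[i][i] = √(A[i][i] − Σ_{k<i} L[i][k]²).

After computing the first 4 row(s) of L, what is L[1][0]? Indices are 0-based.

Step 1: L[0][0] = √(9) = 3.
  L[1][0] = (-3) / L[0][0] = -1.
Step 2: L[1][1] = √(1) = 1.
  L[2][0] = (-3) / L[0][0] = -1.
  L[2][1] = (-1) / L[1][1] = -1.
Step 3: L[2][2] = √(9) = 3.
  L[3][0] = (-3) / L[0][0] = -1.
  L[3][1] = (3) / L[1][1] = 3.
  L[3][2] = (3) / L[2][2] = 1.
Step 4: L[3][3] = √(16) = 4.

L[1][0] = -1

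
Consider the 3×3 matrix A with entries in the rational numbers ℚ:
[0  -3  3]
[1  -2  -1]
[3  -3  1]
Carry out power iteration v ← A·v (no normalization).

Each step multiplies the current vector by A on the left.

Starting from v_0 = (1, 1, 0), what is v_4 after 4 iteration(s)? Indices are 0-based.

v_4 = (-15, -43, -72)

v_0 = (1, 1, 0).
v_1 = A·v_0 = (-3, -1, 0).
v_2 = A·v_1 = (3, -1, -6).
v_3 = A·v_2 = (-15, 11, 6).
v_4 = A·v_3 = (-15, -43, -72).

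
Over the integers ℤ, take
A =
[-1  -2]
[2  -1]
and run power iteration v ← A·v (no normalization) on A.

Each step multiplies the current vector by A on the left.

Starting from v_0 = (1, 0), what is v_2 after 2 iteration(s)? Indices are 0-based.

v_0 = (1, 0).
v_1 = A·v_0 = (-1, 2).
v_2 = A·v_1 = (-3, -4).

v_2 = (-3, -4)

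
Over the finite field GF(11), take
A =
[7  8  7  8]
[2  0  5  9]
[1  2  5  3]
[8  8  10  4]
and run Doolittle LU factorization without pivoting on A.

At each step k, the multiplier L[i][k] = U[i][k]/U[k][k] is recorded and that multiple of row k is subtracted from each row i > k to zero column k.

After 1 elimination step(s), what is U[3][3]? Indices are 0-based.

[col 0] pivot 7
  R1 -= 5*R0 → (0, 4, 3, 2)  (L[1][0] := 5)
  R2 -= 8*R0 → (0, 4, 4, 5)  (L[2][0] := 8)
  R3 -= 9*R0 → (0, 2, 2, 9)  (L[3][0] := 9)

U[3][3] = 9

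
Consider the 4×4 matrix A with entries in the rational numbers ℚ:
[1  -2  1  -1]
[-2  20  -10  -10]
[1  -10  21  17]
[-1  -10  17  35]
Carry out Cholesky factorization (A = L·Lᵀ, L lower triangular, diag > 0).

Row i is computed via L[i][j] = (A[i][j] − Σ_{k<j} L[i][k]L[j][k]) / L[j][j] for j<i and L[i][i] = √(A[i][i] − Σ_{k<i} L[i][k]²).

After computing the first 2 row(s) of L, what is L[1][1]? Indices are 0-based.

Step 1: L[0][0] = √(1) = 1.
  L[1][0] = (-2) / L[0][0] = -2.
Step 2: L[1][1] = √(16) = 4.

L[1][1] = 4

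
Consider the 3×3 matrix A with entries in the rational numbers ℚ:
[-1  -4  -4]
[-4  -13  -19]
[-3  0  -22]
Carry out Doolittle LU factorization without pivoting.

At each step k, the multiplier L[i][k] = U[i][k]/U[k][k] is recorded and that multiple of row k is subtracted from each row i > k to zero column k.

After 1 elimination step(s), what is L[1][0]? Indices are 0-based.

[col 0] pivot -1
  R1 -= 4*R0 → (0, 3, -3)  (L[1][0] := 4)
  R2 -= 3*R0 → (0, 12, -10)  (L[2][0] := 3)

L[1][0] = 4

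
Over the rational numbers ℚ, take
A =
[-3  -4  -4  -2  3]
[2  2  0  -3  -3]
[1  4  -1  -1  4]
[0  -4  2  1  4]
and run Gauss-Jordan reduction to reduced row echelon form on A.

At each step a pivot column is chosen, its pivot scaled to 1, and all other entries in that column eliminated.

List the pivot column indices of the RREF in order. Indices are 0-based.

pivot(0,0)=-3: scale R0 → (1, 4/3, 4/3, 2/3, -1)
  clear (1,0): R1 −= (2)R0 → (0, -2/3, -8/3, -13/3, -1)
  clear (2,0): R2 −= (1)R0 → (0, 8/3, -7/3, -5/3, 5)
pivot(1,1)=-2/3: scale R1 → (0, 1, 4, 13/2, 3/2)
  clear (0,1): R0 −= (4/3)R1 → (1, 0, -4, -8, -3)
  clear (2,1): R2 −= (8/3)R1 → (0, 0, -13, -19, 1)
  clear (3,1): R3 −= (-4)R1 → (0, 0, 18, 27, 10)
pivot(2,2)=-13: scale R2 → (0, 0, 1, 19/13, -1/13)
  clear (0,2): R0 −= (-4)R2 → (1, 0, 0, -28/13, -43/13)
  clear (1,2): R1 −= (4)R2 → (0, 1, 0, 17/26, 47/26)
  clear (3,2): R3 −= (18)R2 → (0, 0, 0, 9/13, 148/13)
pivot(3,3)=9/13: scale R3 → (0, 0, 0, 1, 148/9)
  clear (0,3): R0 −= (-28/13)R3 → (1, 0, 0, 0, 289/9)
  clear (1,3): R1 −= (17/26)R3 → (0, 1, 0, 0, -161/18)
  clear (2,3): R2 −= (19/13)R3 → (0, 0, 1, 0, -217/9)

pivot columns: 0, 1, 2, 3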